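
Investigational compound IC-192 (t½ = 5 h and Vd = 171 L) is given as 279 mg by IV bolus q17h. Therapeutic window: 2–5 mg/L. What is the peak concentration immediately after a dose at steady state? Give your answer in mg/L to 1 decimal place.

Over one 17-h interval, 17/5 ≈ 3.4 half-lives elapse, leaving f ≈ 0.0947 of each dose.
At steady state, accumulation factor R = 1/(1 − e^(−kτ)) ≈ 1.1046.
Single-dose peak C₀ = D/Vd = 279/171 ≈ 1.632 mg/L.
Cmax,ss = C₀/(1 − f) ≈ 1.632/0.9053 ≈ 1.803 mg/L.
Peak 1.8 mg/L vs MTC 5 mg/L: below toxic threshold.

1.8 mg/L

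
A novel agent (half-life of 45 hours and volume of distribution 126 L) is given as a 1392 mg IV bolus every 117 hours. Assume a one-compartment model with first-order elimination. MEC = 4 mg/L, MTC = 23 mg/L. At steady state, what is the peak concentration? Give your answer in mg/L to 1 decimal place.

k = ln2/t½ = ln2/45 ≈ 0.015403 h⁻¹; fraction remaining f = e^(−kτ) = e^(−0.015403×117) ≈ 0.1649.
At steady state, accumulation factor R = 1/(1 − e^(−kτ)) ≈ 1.1975.
Single-dose peak C₀ = D/Vd = 1392/126 ≈ 11.048 mg/L.
Steady-state peak Cmax,ss = C₀·R ≈ 11.048 × 1.1975 ≈ 13.230 mg/L.
Peak 13.2 mg/L vs MTC 23 mg/L: below toxic threshold.

13.2 mg/L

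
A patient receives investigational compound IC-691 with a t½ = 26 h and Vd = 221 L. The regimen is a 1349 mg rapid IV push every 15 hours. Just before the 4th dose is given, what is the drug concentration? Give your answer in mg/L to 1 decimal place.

f = (1/2)^(τ/t½) = (1/2)^(15/26) ≈ 0.6704.
C₀ = D/Vd = 1349/221 ≈ 6.104 mg/L.
Before the 4th dose, 3 doses have been given. Superposition: Cmin = C₀·(f + f² + … + f^3).
≈ 6.104 × (0.6704 + 0.4494 + 0.3013) ≈ 6.104 × 1.4211 ≈ 8.674 mg/L.

8.7 mg/L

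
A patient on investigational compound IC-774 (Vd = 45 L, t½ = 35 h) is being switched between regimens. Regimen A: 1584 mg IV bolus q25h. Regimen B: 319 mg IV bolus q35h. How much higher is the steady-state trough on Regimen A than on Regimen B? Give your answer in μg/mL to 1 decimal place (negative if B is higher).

Regimen A: f = (1/2)^(25/35) ≈ 0.6095; Cmin,ss = (1584/45)·f/(1−f) ≈ 54.941 μg/mL.
Regimen B: f = (1/2)^(35/35) ≈ 0.5000; Cmin,ss = (319/45)·f/(1−f) ≈ 7.089 μg/mL.
Difference ≈ 54.941 − 7.089 ≈ 47.852 μg/mL.

47.9 μg/mL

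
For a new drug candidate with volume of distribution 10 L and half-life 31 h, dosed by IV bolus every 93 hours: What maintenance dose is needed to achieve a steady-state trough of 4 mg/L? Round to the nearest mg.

280 mg

τ/t½ = 93/31 ≈ 3, so f = (1/2)^(93/31) ≈ 0.125000.
Cmin,ss = (D/Vd)·f/(1−f), so D = Cmin,ss·Vd·(1−f)/f.
D = 4 × 10 × (1−f)/f ≈ 4 × 10 × 7.00000 ≈ 280.00 mg.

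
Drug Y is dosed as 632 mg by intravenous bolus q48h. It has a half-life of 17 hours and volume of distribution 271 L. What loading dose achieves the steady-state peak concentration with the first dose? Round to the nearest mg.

736 mg

f = (1/2)^(48/17) ≈ 0.141264; accumulation ratio R = 1/(1−f) ≈ 1.16450.
Loading dose to hit Cmax,ss on first dose: D_load = D_maint·R ≈ 632 × 1.16450 ≈ 735.96 mg.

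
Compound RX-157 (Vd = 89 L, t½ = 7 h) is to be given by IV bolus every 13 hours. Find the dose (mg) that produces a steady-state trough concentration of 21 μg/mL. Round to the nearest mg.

4902 mg

τ/t½ = 13/7 ≈ 1.8571, so f = (1/2)^(13/7) ≈ 0.276022.
Cmin,ss = (D/Vd)·f/(1−f), so D = Cmin,ss·Vd·(1−f)/f.
D = 21 × 89 × (1−f)/f ≈ 21 × 89 × 2.62290 ≈ 4902.20 mg.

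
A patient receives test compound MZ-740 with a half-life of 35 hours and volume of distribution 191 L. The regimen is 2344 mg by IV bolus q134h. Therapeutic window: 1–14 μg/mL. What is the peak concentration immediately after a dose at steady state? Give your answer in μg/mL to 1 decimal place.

13.2 μg/mL

Over one 134-h interval, 134/35 ≈ 3.8286 half-lives elapse, leaving f ≈ 0.0704 of each dose.
At steady state, accumulation factor R = 1/(1 − e^(−kτ)) ≈ 1.0757.
Each bolus raises the concentration by D/Vd = 2344/191 ≈ 12.272 μg/mL.
Cmax,ss = C₀/(1 − f) ≈ 12.272/0.9296 ≈ 13.201 μg/mL.
Peak 13.2 μg/mL vs MTC 14 μg/mL: below toxic threshold.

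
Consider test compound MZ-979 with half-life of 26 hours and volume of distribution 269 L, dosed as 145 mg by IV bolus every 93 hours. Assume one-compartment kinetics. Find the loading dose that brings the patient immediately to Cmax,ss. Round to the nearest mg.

f = (1/2)^(93/26) ≈ 0.083799; accumulation ratio R = 1/(1−f) ≈ 1.09146.
Loading dose to hit Cmax,ss on first dose: D_load = D_maint·R ≈ 145 × 1.09146 ≈ 158.26 mg.

158 mg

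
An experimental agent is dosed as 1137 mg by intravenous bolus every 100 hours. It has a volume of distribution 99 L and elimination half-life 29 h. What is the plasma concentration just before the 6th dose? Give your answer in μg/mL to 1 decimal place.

f = (1/2)^(τ/t½) = (1/2)^(100/29) ≈ 0.0916.
C₀ = D/Vd = 1137/99 ≈ 11.485 μg/mL.
Before the 6th dose, 5 doses have been given. Superposition: Cmin = C₀·(f + f² + … + f^5).
≈ 11.485 × (0.0916 + 0.0084 + 0.0008 + 0.0001 + 0.0000) ≈ 11.485 × 0.1009 ≈ 1.159 μg/mL.

1.2 μg/mL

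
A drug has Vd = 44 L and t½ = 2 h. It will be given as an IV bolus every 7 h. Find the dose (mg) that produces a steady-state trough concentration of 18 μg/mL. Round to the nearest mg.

8168 mg

τ/t½ = 7/2 ≈ 3.5, so f = (1/2)^(7/2) ≈ 0.088388.
Cmin,ss = (D/Vd)·f/(1−f), so D = Cmin,ss·Vd·(1−f)/f.
D = 18 × 44 × (1−f)/f ≈ 18 × 44 × 10.31375 ≈ 8168.49 mg.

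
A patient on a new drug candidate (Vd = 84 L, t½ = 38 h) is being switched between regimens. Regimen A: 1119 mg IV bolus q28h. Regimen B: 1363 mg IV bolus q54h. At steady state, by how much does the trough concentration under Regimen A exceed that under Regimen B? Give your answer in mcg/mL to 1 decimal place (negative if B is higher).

Regimen A: f = (1/2)^(28/38) ≈ 0.6001; Cmin,ss = (1119/84)·f/(1−f) ≈ 19.990 mcg/mL.
Regimen B: f = (1/2)^(54/38) ≈ 0.3734; Cmin,ss = (1363/84)·f/(1−f) ≈ 9.669 mcg/mL.
Difference ≈ 19.990 − 9.669 ≈ 10.321 mcg/mL.

10.3 mcg/mL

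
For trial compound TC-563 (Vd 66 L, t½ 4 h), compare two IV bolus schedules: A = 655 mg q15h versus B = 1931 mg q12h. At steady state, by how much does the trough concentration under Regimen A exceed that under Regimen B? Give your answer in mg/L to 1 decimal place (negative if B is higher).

-3.4 mg/L

Regimen A: f = (1/2)^(15/4) ≈ 0.0743; Cmin,ss = (655/66)·f/(1−f) ≈ 0.797 mg/L.
Regimen B: f = (1/2)^(12/4) ≈ 0.1250; Cmin,ss = (1931/66)·f/(1−f) ≈ 4.180 mg/L.
Difference ≈ 0.797 − 4.180 ≈ -3.383 mg/L.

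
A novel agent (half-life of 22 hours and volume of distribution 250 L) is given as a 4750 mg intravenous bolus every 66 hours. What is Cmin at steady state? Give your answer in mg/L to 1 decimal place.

τ = 66 h = 3 half-lives, so f = (1/2)^3 = 0.125.
At steady state, R = 1/(1 − 0.125) = 8/7.
Single-dose peak C₀ = D/Vd = 4750/250 = 19 mg/L.
Steady-state peak Cmax,ss = C₀·R = 19 × 8/7 ≈ 21.714 mg/L.
Steady-state trough Cmin,ss = Cmax,ss·f ≈ 21.714 × 0.125 ≈ 2.714 mg/L.

2.7 mg/L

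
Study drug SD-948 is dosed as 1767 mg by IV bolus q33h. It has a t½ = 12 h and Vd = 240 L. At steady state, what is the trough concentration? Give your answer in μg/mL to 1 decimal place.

τ/t½ = 33/12 ≈ 2.75, so fraction remaining f = (1/2)^(33/12) ≈ 0.1487.
Each bolus raises the concentration by D/Vd = 1767/240 ≈ 7.362 μg/mL.
Steady-state trough Cmin,ss = C₀·f/(1−f) ≈ 7.362 × 0.1487/0.8513 ≈ 1.286 μg/mL.

1.3 μg/mL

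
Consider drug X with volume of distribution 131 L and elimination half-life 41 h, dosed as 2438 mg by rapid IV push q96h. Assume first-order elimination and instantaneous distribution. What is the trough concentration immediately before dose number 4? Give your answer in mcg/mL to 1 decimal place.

4.5 mcg/mL

f = (1/2)^(τ/t½) = (1/2)^(96/41) ≈ 0.1973.
C₀ = D/Vd = 2438/131 ≈ 18.611 mcg/mL.
Before the 4th dose, 3 doses have been given. Superposition: Cmin = C₀·(f + f² + … + f^3).
≈ 18.611 × (0.1973 + 0.0389 + 0.0077) ≈ 18.611 × 0.2439 ≈ 4.539 mcg/mL.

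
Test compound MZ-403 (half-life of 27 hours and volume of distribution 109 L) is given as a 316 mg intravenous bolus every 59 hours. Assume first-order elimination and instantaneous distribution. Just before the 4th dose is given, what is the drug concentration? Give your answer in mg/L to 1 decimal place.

0.8 mg/L

f = (1/2)^(τ/t½) = (1/2)^(59/27) ≈ 0.2199.
C₀ = D/Vd = 316/109 ≈ 2.899 mg/L.
Before the 4th dose, 3 doses have been given. Superposition: Cmin = C₀·(f + f² + … + f^3).
≈ 2.899 × (0.2199 + 0.0484 + 0.0106) ≈ 2.899 × 0.2789 ≈ 0.809 mg/L.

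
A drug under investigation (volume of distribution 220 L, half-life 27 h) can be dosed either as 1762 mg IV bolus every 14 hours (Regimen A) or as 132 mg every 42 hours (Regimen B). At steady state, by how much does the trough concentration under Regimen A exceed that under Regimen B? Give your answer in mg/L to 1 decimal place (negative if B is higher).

Regimen A: f = (1/2)^(14/27) ≈ 0.6981; Cmin,ss = (1762/220)·f/(1−f) ≈ 18.520 mg/L.
Regimen B: f = (1/2)^(42/27) ≈ 0.3402; Cmin,ss = (132/220)·f/(1−f) ≈ 0.309 mg/L.
Difference ≈ 18.520 − 0.309 ≈ 18.211 mg/L.

18.2 mg/L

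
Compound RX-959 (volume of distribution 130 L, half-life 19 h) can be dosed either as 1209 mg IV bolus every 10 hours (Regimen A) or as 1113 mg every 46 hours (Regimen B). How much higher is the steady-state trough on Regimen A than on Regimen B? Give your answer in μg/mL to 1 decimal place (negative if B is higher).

19.2 μg/mL

Regimen A: f = (1/2)^(10/19) ≈ 0.6943; Cmin,ss = (1209/130)·f/(1−f) ≈ 21.122 μg/mL.
Regimen B: f = (1/2)^(46/19) ≈ 0.1867; Cmin,ss = (1113/130)·f/(1−f) ≈ 1.965 μg/mL.
Difference ≈ 21.122 − 1.965 ≈ 19.157 μg/mL.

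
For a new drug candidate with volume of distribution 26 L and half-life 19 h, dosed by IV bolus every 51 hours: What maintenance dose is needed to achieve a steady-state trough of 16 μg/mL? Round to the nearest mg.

τ/t½ = 51/19 ≈ 2.6842, so f = (1/2)^(51/19) ≈ 0.155587.
Cmin,ss = (D/Vd)·f/(1−f), so D = Cmin,ss·Vd·(1−f)/f.
D = 16 × 26 × (1−f)/f ≈ 16 × 26 × 5.42727 ≈ 2257.74 mg.

2258 mg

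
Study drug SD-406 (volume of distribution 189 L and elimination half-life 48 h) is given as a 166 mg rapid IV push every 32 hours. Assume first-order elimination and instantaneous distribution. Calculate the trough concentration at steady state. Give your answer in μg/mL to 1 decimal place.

1.5 μg/mL

τ/t½ = 32/48 ≈ 0.66667, so fraction remaining f = (1/2)^(32/48) ≈ 0.6300.
Each bolus raises the concentration by D/Vd = 166/189 ≈ 0.878 μg/mL.
Steady-state trough Cmin,ss = C₀·f/(1−f) ≈ 0.878 × 0.6300/0.3700 ≈ 1.495 μg/mL.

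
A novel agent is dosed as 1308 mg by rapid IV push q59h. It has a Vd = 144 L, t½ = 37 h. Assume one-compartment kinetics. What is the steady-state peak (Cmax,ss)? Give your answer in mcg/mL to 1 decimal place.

13.6 mcg/mL

τ/t½ = 59/37 ≈ 1.5946, so fraction remaining f = (1/2)^(59/37) ≈ 0.3311.
Accumulation ratio R = 1/(1 − f) ≈ 1/0.6689 ≈ 1.4950.
Single-dose peak C₀ = D/Vd = 1308/144 ≈ 9.083 mcg/mL.
Steady-state peak Cmax,ss = C₀·R ≈ 9.083 × 1.4950 ≈ 13.579 mcg/mL.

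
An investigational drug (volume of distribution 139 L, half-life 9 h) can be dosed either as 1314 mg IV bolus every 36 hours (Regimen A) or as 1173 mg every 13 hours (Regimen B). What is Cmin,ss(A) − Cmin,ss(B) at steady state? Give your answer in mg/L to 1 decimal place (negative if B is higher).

-4.3 mg/L

Regimen A: f = (1/2)^(36/9) ≈ 0.0625; Cmin,ss = (1314/139)·f/(1−f) ≈ 0.630 mg/L.
Regimen B: f = (1/2)^(13/9) ≈ 0.3674; Cmin,ss = (1173/139)·f/(1−f) ≈ 4.901 mg/L.
Difference ≈ 0.630 − 4.901 ≈ -4.271 mg/L.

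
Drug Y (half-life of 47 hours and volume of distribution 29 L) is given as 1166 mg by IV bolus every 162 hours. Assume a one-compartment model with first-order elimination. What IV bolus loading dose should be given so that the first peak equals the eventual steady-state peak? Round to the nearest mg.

f = (1/2)^(162/47) ≈ 0.091708; accumulation ratio R = 1/(1−f) ≈ 1.10097.
Loading dose to hit Cmax,ss on first dose: D_load = D_maint·R ≈ 1166 × 1.10097 ≈ 1283.73 mg.

1284 mg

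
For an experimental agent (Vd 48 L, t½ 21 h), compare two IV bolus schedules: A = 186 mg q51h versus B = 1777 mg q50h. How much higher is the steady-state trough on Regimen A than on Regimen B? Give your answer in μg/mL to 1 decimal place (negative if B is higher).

-7.9 μg/mL

Regimen A: f = (1/2)^(51/21) ≈ 0.1857; Cmin,ss = (186/48)·f/(1−f) ≈ 0.884 μg/mL.
Regimen B: f = (1/2)^(50/21) ≈ 0.1920; Cmin,ss = (1777/48)·f/(1−f) ≈ 8.797 μg/mL.
Difference ≈ 0.884 − 8.797 ≈ -7.913 μg/mL.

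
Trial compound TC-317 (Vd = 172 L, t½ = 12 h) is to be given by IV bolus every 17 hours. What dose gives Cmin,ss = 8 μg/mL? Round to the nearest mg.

τ/t½ = 17/12 ≈ 1.4167, so f = (1/2)^(17/12) ≈ 0.374577.
Cmin,ss = (D/Vd)·f/(1−f), so D = Cmin,ss·Vd·(1−f)/f.
D = 8 × 172 × (1−f)/f ≈ 8 × 172 × 1.66968 ≈ 2297.48 mg.

2297 mg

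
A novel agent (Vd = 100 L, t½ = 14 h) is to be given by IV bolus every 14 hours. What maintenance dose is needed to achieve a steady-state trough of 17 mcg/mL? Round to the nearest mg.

1700 mg

τ/t½ = 14/14 ≈ 1, so f = (1/2)^(14/14) ≈ 0.500000.
Cmin,ss = (D/Vd)·f/(1−f), so D = Cmin,ss·Vd·(1−f)/f.
D = 17 × 100 × (1−f)/f ≈ 17 × 100 × 1.00000 ≈ 1700.00 mg.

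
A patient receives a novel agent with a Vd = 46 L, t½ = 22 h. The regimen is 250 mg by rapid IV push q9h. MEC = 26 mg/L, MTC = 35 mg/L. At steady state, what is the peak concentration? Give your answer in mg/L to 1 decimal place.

Over one 9-h interval, 9/22 ≈ 0.40909 half-lives elapse, leaving f ≈ 0.7531 of each dose.
At steady state, accumulation factor R = 1/(1 − e^(−kτ)) ≈ 4.0502.
Single-dose peak C₀ = D/Vd = 250/46 ≈ 5.435 mg/L.
Steady-state peak Cmax,ss = C₀·R ≈ 5.435 × 4.0502 ≈ 22.013 mg/L.
Peak 22.0 mg/L vs MTC 35 mg/L: below toxic threshold.

22.0 mg/L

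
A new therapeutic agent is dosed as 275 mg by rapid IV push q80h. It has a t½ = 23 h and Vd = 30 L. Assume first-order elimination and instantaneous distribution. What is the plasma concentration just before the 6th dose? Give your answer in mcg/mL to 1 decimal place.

0.9 mcg/mL

f = (1/2)^(τ/t½) = (1/2)^(80/23) ≈ 0.0897.
C₀ = D/Vd = 275/30 ≈ 9.167 mcg/mL.
Before the 6th dose, 5 doses have been given. Superposition: Cmin = C₀·(f + f² + … + f^5).
≈ 9.167 × (0.0897 + 0.0080 + 0.0007 + 0.0001 + 0.0000) ≈ 9.167 × 0.0985 ≈ 0.903 mcg/mL.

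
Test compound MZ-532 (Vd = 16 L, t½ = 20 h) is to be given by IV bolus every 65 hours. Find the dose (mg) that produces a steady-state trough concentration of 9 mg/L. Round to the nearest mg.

τ/t½ = 65/20 ≈ 3.25, so f = (1/2)^(65/20) ≈ 0.105112.
Cmin,ss = (D/Vd)·f/(1−f), so D = Cmin,ss·Vd·(1−f)/f.
D = 9 × 16 × (1−f)/f ≈ 9 × 16 × 8.51366 ≈ 1225.97 mg.

1226 mg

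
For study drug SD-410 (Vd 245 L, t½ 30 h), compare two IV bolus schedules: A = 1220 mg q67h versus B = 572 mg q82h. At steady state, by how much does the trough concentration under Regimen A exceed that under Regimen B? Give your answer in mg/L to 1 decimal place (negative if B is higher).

0.9 mg/L

Regimen A: f = (1/2)^(67/30) ≈ 0.2127; Cmin,ss = (1220/245)·f/(1−f) ≈ 1.345 mg/L.
Regimen B: f = (1/2)^(82/30) ≈ 0.1504; Cmin,ss = (572/245)·f/(1−f) ≈ 0.413 mg/L.
Difference ≈ 1.345 − 0.413 ≈ 0.932 mg/L.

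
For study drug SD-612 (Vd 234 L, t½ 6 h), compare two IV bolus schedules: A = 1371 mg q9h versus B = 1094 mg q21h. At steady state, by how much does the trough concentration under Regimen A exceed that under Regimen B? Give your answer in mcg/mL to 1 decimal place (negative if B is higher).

Regimen A: f = (1/2)^(9/6) ≈ 0.3536; Cmin,ss = (1371/234)·f/(1−f) ≈ 3.205 mcg/mL.
Regimen B: f = (1/2)^(21/6) ≈ 0.0884; Cmin,ss = (1094/234)·f/(1−f) ≈ 0.453 mcg/mL.
Difference ≈ 3.205 − 0.453 ≈ 2.752 mcg/mL.

2.8 mcg/mL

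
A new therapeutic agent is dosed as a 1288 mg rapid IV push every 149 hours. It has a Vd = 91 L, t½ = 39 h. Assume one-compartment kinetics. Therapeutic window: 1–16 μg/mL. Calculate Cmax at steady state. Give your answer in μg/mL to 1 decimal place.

15.2 μg/mL

k = ln2/t½ = ln2/39 ≈ 0.017773 h⁻¹; fraction remaining f = e^(−kτ) = e^(−0.017773×149) ≈ 0.0708.
At steady state, accumulation factor R = 1/(1 − e^(−kτ)) ≈ 1.0762.
Each bolus raises the concentration by D/Vd = 1288/91 ≈ 14.154 μg/mL.
Steady-state peak Cmax,ss = C₀·R ≈ 14.154 × 1.0762 ≈ 15.233 μg/mL.
Peak 15.2 μg/mL vs MTC 16 μg/mL: below toxic threshold.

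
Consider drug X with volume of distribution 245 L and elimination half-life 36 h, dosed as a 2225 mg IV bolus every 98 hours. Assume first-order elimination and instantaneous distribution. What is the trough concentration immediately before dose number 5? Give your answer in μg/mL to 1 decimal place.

1.6 μg/mL

f = (1/2)^(τ/t½) = (1/2)^(98/36) ≈ 0.1515.
C₀ = D/Vd = 2225/245 ≈ 9.082 μg/mL.
Before the 5th dose, 4 doses have been given. Superposition: Cmin = C₀·(f + f² + … + f^4).
≈ 9.082 × (0.1515 + 0.0230 + 0.0035 + 0.0005) ≈ 9.082 × 0.1785 ≈ 1.621 μg/mL.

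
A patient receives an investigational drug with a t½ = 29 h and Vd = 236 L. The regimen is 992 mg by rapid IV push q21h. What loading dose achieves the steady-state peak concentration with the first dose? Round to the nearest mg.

2514 mg

f = (1/2)^(21/29) ≈ 0.605359; accumulation ratio R = 1/(1−f) ≈ 2.53395.
Loading dose to hit Cmax,ss on first dose: D_load = D_maint·R ≈ 992 × 2.53395 ≈ 2513.68 mg.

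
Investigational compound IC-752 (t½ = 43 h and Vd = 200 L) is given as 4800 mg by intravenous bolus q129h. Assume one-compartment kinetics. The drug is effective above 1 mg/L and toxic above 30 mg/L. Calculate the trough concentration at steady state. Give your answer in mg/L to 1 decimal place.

3.4 mg/L

τ = 129 h = 3 half-lives, so f = (1/2)^3 = 0.125.
Accumulation ratio R = 1/(1 − f) = 1/0.875 = 8/7.
Single-dose peak C₀ = D/Vd = 4800/200 = 24 mg/L.
Steady-state peak Cmax,ss = C₀·R = 24 × 8/7 ≈ 27.429 mg/L.
Steady-state trough Cmin,ss = Cmax,ss·f ≈ 27.429 × 0.125 ≈ 3.429 mg/L.
Trough 3.4 mg/L vs MEC 1 mg/L: adequate.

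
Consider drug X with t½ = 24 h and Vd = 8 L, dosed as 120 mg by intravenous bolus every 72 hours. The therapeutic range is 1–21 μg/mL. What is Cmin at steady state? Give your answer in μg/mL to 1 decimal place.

τ = 72 h = 3 half-lives, so f = (1/2)^3 = 0.125.
At steady state, R = 1/(1 − 0.125) = 8/7.
Single-dose peak C₀ = D/Vd = 120/8 = 15 μg/mL.
Steady-state peak Cmax,ss = C₀·R = 15 × 8/7 ≈ 17.143 μg/mL.
Steady-state trough Cmin,ss = Cmax,ss·f ≈ 17.143 × 0.125 ≈ 2.143 μg/mL.
Trough 2.1 μg/mL vs MEC 1 μg/mL: adequate.

2.1 μg/mL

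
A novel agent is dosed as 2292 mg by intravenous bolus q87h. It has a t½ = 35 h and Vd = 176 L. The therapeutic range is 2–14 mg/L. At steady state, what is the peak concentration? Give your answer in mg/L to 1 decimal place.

15.9 mg/L

k = ln2/t½ = ln2/35 ≈ 0.019804 h⁻¹; fraction remaining f = e^(−kτ) = e^(−0.019804×87) ≈ 0.1785.
At steady state, accumulation factor R = 1/(1 − e^(−kτ)) ≈ 1.2173.
Each bolus raises the concentration by D/Vd = 2292/176 ≈ 13.023 mg/L.
Cmax,ss = C₀/(1 − f) ≈ 13.023/0.8215 ≈ 15.853 mg/L.
Peak 15.9 mg/L vs MTC 14 mg/L: exceeds toxic threshold.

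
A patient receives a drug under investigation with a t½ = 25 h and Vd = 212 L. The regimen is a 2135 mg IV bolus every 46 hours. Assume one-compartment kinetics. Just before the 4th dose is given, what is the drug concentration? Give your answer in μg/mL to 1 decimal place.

f = (1/2)^(τ/t½) = (1/2)^(46/25) ≈ 0.2793.
C₀ = D/Vd = 2135/212 ≈ 10.071 μg/mL.
Before the 4th dose, 3 doses have been given. Superposition: Cmin = C₀·(f + f² + … + f^3).
≈ 10.071 × (0.2793 + 0.0780 + 0.0218) ≈ 10.071 × 0.3791 ≈ 3.818 μg/mL.

3.8 μg/mL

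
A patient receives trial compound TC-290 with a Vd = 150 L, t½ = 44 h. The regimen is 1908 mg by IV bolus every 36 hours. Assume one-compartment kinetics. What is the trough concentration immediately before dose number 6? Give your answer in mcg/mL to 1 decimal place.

15.7 mcg/mL

f = (1/2)^(τ/t½) = (1/2)^(36/44) ≈ 0.5672.
C₀ = D/Vd = 1908/150 ≈ 12.720 mcg/mL.
Before the 6th dose, 5 doses have been given. Superposition: Cmin = C₀·(f + f² + … + f^5).
≈ 12.720 × (0.5672 + 0.3217 + 0.1825 + 0.1035 + 0.0587) ≈ 12.720 × 1.2336 ≈ 15.691 mcg/mL.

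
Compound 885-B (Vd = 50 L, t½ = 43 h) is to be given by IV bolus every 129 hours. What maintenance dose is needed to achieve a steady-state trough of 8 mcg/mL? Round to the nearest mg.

τ/t½ = 129/43 ≈ 3, so f = (1/2)^(129/43) ≈ 0.125000.
Cmin,ss = (D/Vd)·f/(1−f), so D = Cmin,ss·Vd·(1−f)/f.
D = 8 × 50 × (1−f)/f ≈ 8 × 50 × 7.00000 ≈ 2800.00 mg.

2800 mg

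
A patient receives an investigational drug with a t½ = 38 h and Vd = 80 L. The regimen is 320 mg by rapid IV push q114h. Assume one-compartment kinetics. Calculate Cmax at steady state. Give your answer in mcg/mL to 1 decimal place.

τ = 114 h = 3 half-lives, so f = (1/2)^3 = 0.125.
Accumulation ratio R = 1/(1 − f) = 1/0.875 = 8/7.
Single-dose peak C₀ = D/Vd = 320/80 = 4 mcg/mL.
Steady-state peak Cmax,ss = C₀·R = 4 × 8/7 ≈ 4.571 mcg/mL.

4.6 mcg/mL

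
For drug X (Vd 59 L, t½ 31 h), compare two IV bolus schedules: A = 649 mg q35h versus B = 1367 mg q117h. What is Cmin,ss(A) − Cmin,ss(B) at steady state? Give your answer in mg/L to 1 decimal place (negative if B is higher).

Regimen A: f = (1/2)^(35/31) ≈ 0.4572; Cmin,ss = (649/59)·f/(1−f) ≈ 9.265 mg/L.
Regimen B: f = (1/2)^(117/31) ≈ 0.0731; Cmin,ss = (1367/59)·f/(1−f) ≈ 1.827 mg/L.
Difference ≈ 9.265 − 1.827 ≈ 7.438 mg/L.

7.4 mg/L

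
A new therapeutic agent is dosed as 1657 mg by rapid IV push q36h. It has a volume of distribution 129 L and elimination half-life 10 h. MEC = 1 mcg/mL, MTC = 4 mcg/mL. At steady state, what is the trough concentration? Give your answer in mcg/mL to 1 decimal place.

1.2 mcg/mL

τ/t½ = 36/10 ≈ 3.6, so fraction remaining f = (1/2)^(36/10) ≈ 0.0825.
At steady state, accumulation factor R = 1/(1 − e^(−kτ)) ≈ 1.0899.
Single-dose peak C₀ = D/Vd = 1657/129 ≈ 12.845 mcg/mL.
Cmax,ss = C₀/(1 − f) ≈ 12.845/0.9175 ≈ 14.000 mcg/mL.
Steady-state trough Cmin,ss = Cmax,ss·f ≈ 14.000 × 0.0825 ≈ 1.155 mcg/mL.
Trough 1.2 mcg/mL vs MEC 1 mcg/mL: adequate.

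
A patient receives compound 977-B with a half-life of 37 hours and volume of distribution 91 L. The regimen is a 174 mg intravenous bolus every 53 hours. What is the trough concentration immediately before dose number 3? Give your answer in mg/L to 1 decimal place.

1.0 mg/L

f = (1/2)^(τ/t½) = (1/2)^(53/37) ≈ 0.3705.
C₀ = D/Vd = 174/91 ≈ 1.912 mg/L.
Before the 3rd dose, 2 doses have been given. Superposition: Cmin = C₀·(f + f²).
≈ 1.912 × (0.3705 + 0.1373) ≈ 1.912 × 0.5078 ≈ 0.971 mg/L.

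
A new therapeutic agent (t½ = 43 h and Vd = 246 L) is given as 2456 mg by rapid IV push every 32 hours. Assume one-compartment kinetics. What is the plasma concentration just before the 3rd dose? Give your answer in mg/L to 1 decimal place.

9.5 mg/L

f = (1/2)^(τ/t½) = (1/2)^(32/43) ≈ 0.5970.
C₀ = D/Vd = 2456/246 ≈ 9.984 mg/L.
Before the 3rd dose, 2 doses have been given. Superposition: Cmin = C₀·(f + f²).
≈ 9.984 × (0.5970 + 0.3564) ≈ 9.984 × 0.9534 ≈ 9.519 mg/L.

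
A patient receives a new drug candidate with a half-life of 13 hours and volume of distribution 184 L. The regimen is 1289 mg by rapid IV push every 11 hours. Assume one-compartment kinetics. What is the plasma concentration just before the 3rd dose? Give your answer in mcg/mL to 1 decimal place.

6.1 mcg/mL

f = (1/2)^(τ/t½) = (1/2)^(11/13) ≈ 0.5563.
C₀ = D/Vd = 1289/184 ≈ 7.005 mcg/mL.
Before the 3rd dose, 2 doses have been given. Superposition: Cmin = C₀·(f + f²).
≈ 7.005 × (0.5563 + 0.3095) ≈ 7.005 × 0.8658 ≈ 6.065 mcg/mL.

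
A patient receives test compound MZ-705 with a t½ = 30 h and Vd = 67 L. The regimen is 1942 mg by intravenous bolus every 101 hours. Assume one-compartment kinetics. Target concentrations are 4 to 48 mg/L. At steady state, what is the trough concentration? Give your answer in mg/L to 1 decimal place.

3.1 mg/L

k = ln2/t½ = ln2/30 ≈ 0.023105 h⁻¹; fraction remaining f = e^(−kτ) = e^(−0.023105×101) ≈ 0.0969.
Accumulation ratio R = 1/(1 − f) ≈ 1/0.9031 ≈ 1.1073.
Single-dose peak C₀ = D/Vd = 1942/67 ≈ 28.985 mg/L.
Steady-state peak Cmax,ss = C₀·R ≈ 28.985 × 1.1073 ≈ 32.095 mg/L.
One interval later, Cmin,ss = Cmax,ss·e^(−kτ) ≈ 32.095 × 0.0969 ≈ 3.110 mg/L.
Trough 3.1 mg/L vs MEC 4 mg/L: subtherapeutic.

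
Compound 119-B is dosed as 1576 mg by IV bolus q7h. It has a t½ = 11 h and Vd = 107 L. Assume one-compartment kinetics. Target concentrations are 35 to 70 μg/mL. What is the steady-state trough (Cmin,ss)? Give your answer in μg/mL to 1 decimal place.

26.6 μg/mL

Over one 7-h interval, 7/11 ≈ 0.63636 half-lives elapse, leaving f ≈ 0.6433 of each dose.
Each bolus raises the concentration by D/Vd = 1576/107 ≈ 14.729 μg/mL.
Steady-state trough Cmin,ss = C₀·f/(1−f) ≈ 14.729 × 0.6433/0.3567 ≈ 26.563 μg/mL.
Trough 26.6 μg/mL vs MEC 35 μg/mL: subtherapeutic.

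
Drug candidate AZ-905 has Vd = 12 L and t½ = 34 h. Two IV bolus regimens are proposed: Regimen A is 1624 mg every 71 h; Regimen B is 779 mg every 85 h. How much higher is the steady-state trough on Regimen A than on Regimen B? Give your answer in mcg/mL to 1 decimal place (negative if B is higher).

Regimen A: f = (1/2)^(71/34) ≈ 0.2352; Cmin,ss = (1624/12)·f/(1−f) ≈ 41.619 mcg/mL.
Regimen B: f = (1/2)^(85/34) ≈ 0.1768; Cmin,ss = (779/12)·f/(1−f) ≈ 13.942 mcg/mL.
Difference ≈ 41.619 − 13.942 ≈ 27.677 mcg/mL.

27.7 mcg/mL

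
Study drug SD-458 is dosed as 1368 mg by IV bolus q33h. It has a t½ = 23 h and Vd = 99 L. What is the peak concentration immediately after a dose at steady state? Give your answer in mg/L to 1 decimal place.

Over one 33-h interval, 33/23 ≈ 1.4348 half-lives elapse, leaving f ≈ 0.3699 of each dose.
At steady state, accumulation factor R = 1/(1 − e^(−kτ)) ≈ 1.5870.
Each bolus raises the concentration by D/Vd = 1368/99 ≈ 13.818 mg/L.
Steady-state peak Cmax,ss = C₀·R ≈ 13.818 × 1.5870 ≈ 21.929 mg/L.

21.9 mg/L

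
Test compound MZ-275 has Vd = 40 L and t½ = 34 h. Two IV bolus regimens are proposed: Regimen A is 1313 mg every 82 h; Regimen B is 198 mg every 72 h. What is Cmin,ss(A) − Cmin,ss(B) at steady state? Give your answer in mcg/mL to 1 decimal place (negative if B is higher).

Regimen A: f = (1/2)^(82/34) ≈ 0.1879; Cmin,ss = (1313/40)·f/(1−f) ≈ 7.595 mcg/mL.
Regimen B: f = (1/2)^(72/34) ≈ 0.2304; Cmin,ss = (198/40)·f/(1−f) ≈ 1.482 mcg/mL.
Difference ≈ 7.595 − 1.482 ≈ 6.113 mcg/mL.

6.1 mcg/mL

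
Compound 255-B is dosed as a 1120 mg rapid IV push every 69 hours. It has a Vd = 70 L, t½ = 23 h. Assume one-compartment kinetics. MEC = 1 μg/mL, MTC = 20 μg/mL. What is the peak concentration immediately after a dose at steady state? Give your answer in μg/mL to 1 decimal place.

18.3 μg/mL

The dosing interval is 3 half-lives, so f = 2^(−3) = 0.125.
At steady state, R = 1/(1 − 0.125) = 8/7.
Single-dose peak C₀ = D/Vd = 1120/70 = 16 μg/mL.
Steady-state peak Cmax,ss = C₀·R = 16 × 8/7 ≈ 18.286 μg/mL.
Peak 18.3 μg/mL vs MTC 20 μg/mL: below toxic threshold.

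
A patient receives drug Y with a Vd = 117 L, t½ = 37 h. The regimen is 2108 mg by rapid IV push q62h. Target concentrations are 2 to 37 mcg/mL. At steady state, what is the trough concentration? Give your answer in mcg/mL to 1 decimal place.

8.2 mcg/mL

k = ln2/t½ = ln2/37 ≈ 0.018734 h⁻¹; fraction remaining f = e^(−kτ) = e^(−0.018734×62) ≈ 0.3130.
Each bolus raises the concentration by D/Vd = 2108/117 ≈ 18.017 mcg/mL.
Steady-state trough Cmin,ss = C₀·f/(1−f) ≈ 18.017 × 0.3130/0.6870 ≈ 8.209 mcg/mL.
Trough 8.2 mcg/mL vs MEC 2 mcg/mL: adequate.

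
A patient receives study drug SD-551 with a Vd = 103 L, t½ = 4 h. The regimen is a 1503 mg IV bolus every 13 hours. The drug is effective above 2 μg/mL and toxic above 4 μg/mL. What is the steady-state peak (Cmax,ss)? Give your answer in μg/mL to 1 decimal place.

16.3 μg/mL

Over one 13-h interval, 13/4 ≈ 3.25 half-lives elapse, leaving f ≈ 0.1051 of each dose.
At steady state, accumulation factor R = 1/(1 − e^(−kτ)) ≈ 1.1174.
Each bolus raises the concentration by D/Vd = 1503/103 ≈ 14.592 μg/mL.
Steady-state peak Cmax,ss = C₀·R ≈ 14.592 × 1.1174 ≈ 16.305 μg/mL.
Peak 16.3 μg/mL vs MTC 4 μg/mL: exceeds toxic threshold.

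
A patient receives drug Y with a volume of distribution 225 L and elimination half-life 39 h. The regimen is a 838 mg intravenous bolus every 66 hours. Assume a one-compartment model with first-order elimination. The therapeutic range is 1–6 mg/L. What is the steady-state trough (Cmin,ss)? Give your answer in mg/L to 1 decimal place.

1.7 mg/L

k = ln2/t½ = ln2/39 ≈ 0.017773 h⁻¹; fraction remaining f = e^(−kτ) = e^(−0.017773×66) ≈ 0.3094.
Single-dose peak C₀ = D/Vd = 838/225 ≈ 3.724 mg/L.
Steady-state trough Cmin,ss = C₀·f/(1−f) ≈ 3.724 × 0.3094/0.6906 ≈ 1.668 mg/L.
Trough 1.7 mg/L vs MEC 1 mg/L: adequate.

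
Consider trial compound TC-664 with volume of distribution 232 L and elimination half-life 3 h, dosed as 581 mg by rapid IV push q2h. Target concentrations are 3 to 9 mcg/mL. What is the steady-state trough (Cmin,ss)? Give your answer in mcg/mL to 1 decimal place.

4.3 mcg/mL

k = ln2/t½ = ln2/3 ≈ 0.231049 h⁻¹; fraction remaining f = e^(−kτ) = e^(−0.231049×2) ≈ 0.6300.
At steady state, accumulation factor R = 1/(1 − e^(−kτ)) ≈ 2.7027.
Each bolus raises the concentration by D/Vd = 581/232 ≈ 2.504 mcg/mL.
Cmax,ss = C₀/(1 − f) ≈ 2.504/0.3700 ≈ 6.768 mcg/mL.
One interval later, Cmin,ss = Cmax,ss·e^(−kτ) ≈ 6.768 × 0.6300 ≈ 4.264 mcg/mL.
Trough 4.3 mcg/mL vs MEC 3 mcg/mL: adequate.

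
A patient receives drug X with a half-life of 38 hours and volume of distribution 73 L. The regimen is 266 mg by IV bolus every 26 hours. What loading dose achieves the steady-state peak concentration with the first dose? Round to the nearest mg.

f = (1/2)^(26/38) ≈ 0.622346; accumulation ratio R = 1/(1−f) ≈ 2.64793.
Loading dose to hit Cmax,ss on first dose: D_load = D_maint·R ≈ 266 × 2.64793 ≈ 704.35 mg.

704 mg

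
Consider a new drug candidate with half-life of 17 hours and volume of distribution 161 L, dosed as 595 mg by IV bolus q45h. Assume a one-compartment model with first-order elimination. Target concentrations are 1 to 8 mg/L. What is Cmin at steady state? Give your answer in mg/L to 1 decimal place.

0.7 mg/L

τ/t½ = 45/17 ≈ 2.6471, so fraction remaining f = (1/2)^(45/17) ≈ 0.1596.
Each bolus raises the concentration by D/Vd = 595/161 ≈ 3.696 mg/L.
Steady-state trough Cmin,ss = C₀·f/(1−f) ≈ 3.696 × 0.1596/0.8404 ≈ 0.702 mg/L.
Trough 0.7 mg/L vs MEC 1 mg/L: subtherapeutic.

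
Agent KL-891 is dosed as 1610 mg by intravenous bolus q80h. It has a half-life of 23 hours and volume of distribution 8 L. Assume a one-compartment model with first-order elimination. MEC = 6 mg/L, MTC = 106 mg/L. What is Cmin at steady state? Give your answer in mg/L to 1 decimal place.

Over one 80-h interval, 80/23 ≈ 3.4783 half-lives elapse, leaving f ≈ 0.0897 of each dose.
At steady state, accumulation factor R = 1/(1 − e^(−kτ)) ≈ 1.0985.
Each bolus raises the concentration by D/Vd = 1610/8 ≈ 201.250 mg/L.
Steady-state peak Cmax,ss = C₀·R ≈ 201.250 × 1.0985 ≈ 221.073 mg/L.
Steady-state trough Cmin,ss = Cmax,ss·f ≈ 221.073 × 0.0897 ≈ 19.830 mg/L.
Trough 19.8 mg/L vs MEC 6 mg/L: adequate.

19.8 mg/L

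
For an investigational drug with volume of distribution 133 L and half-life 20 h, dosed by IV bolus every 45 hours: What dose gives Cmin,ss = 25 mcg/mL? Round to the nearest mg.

12491 mg

τ/t½ = 45/20 ≈ 2.25, so f = (1/2)^(45/20) ≈ 0.210224.
Cmin,ss = (D/Vd)·f/(1−f), so D = Cmin,ss·Vd·(1−f)/f.
D = 25 × 133 × (1−f)/f ≈ 25 × 133 × 3.75683 ≈ 12491.46 mg.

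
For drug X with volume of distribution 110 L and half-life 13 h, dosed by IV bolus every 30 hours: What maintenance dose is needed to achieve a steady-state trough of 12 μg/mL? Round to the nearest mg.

τ/t½ = 30/13 ≈ 2.3077, so f = (1/2)^(30/13) ≈ 0.201983.
Cmin,ss = (D/Vd)·f/(1−f), so D = Cmin,ss·Vd·(1−f)/f.
D = 12 × 110 × (1−f)/f ≈ 12 × 110 × 3.95091 ≈ 5215.20 mg.

5215 mg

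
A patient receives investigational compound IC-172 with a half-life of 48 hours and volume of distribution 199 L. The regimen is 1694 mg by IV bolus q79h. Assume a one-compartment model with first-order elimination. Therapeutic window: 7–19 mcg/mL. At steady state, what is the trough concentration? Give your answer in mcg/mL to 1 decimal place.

τ/t½ = 79/48 ≈ 1.6458, so fraction remaining f = (1/2)^(79/48) ≈ 0.3196.
Accumulation ratio R = 1/(1 − f) ≈ 1/0.6804 ≈ 1.4697.
Each bolus raises the concentration by D/Vd = 1694/199 ≈ 8.513 mcg/mL.
Cmax,ss = C₀/(1 − f) ≈ 8.513/0.6804 ≈ 12.512 mcg/mL.
One interval later, Cmin,ss = Cmax,ss·e^(−kτ) ≈ 12.512 × 0.3196 ≈ 3.999 mcg/mL.
Trough 4.0 mcg/mL vs MEC 7 mcg/mL: subtherapeutic.

4.0 mcg/mL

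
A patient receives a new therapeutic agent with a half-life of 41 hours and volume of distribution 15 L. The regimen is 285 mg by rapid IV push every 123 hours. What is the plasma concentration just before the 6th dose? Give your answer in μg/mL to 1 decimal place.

f = (1/2)^(τ/t½) = (1/2)^(123/41) ≈ 0.1250.
C₀ = D/Vd = 285/15 ≈ 19.000 μg/mL.
Before the 6th dose, 5 doses have been given. Superposition: Cmin = C₀·(f + f² + … + f^5).
≈ 19.000 × (0.1250 + 0.0156 + 0.0020 + 0.0002 + 0.0000) ≈ 19.000 × 0.1428 ≈ 2.713 μg/mL.

2.7 μg/mL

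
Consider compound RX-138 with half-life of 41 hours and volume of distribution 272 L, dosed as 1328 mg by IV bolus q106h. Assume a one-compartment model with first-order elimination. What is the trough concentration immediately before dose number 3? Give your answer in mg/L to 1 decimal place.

f = (1/2)^(τ/t½) = (1/2)^(106/41) ≈ 0.1666.
C₀ = D/Vd = 1328/272 ≈ 4.882 mg/L.
Before the 3rd dose, 2 doses have been given. Superposition: Cmin = C₀·(f + f²).
≈ 4.882 × (0.1666 + 0.0278) ≈ 4.882 × 0.1944 ≈ 0.949 mg/L.

0.9 mg/L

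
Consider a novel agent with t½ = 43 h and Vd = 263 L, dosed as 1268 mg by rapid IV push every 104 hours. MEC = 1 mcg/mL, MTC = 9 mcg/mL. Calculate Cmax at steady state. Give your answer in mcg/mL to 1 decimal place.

τ/t½ = 104/43 ≈ 2.4186, so fraction remaining f = (1/2)^(104/43) ≈ 0.1870.
At steady state, accumulation factor R = 1/(1 − e^(−kτ)) ≈ 1.2300.
Single-dose peak C₀ = D/Vd = 1268/263 ≈ 4.821 mcg/mL.
Steady-state peak Cmax,ss = C₀·R ≈ 4.821 × 1.2300 ≈ 5.930 mcg/mL.
Peak 5.9 mcg/mL vs MTC 9 mcg/mL: below toxic threshold.

5.9 mcg/mL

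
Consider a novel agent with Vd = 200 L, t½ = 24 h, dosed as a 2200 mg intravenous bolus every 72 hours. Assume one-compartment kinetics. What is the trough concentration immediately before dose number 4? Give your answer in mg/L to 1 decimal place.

f = (1/2)^(τ/t½) = (1/2)^(72/24) ≈ 0.1250.
C₀ = D/Vd = 2200/200 ≈ 11.000 mg/L.
Before the 4th dose, 3 doses have been given. Superposition: Cmin = C₀·(f + f² + … + f^3).
≈ 11.000 × (0.1250 + 0.0156 + 0.0020) ≈ 11.000 × 0.1426 ≈ 1.569 mg/L.

1.6 mg/L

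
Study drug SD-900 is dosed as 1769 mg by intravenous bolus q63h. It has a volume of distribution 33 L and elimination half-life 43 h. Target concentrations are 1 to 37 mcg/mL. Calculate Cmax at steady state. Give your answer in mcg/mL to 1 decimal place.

84.0 mcg/mL

Over one 63-h interval, 63/43 ≈ 1.4651 half-lives elapse, leaving f ≈ 0.3622 of each dose.
At steady state, accumulation factor R = 1/(1 − e^(−kτ)) ≈ 1.5679.
Each bolus raises the concentration by D/Vd = 1769/33 ≈ 53.606 mcg/mL.
Steady-state peak Cmax,ss = C₀·R ≈ 53.606 × 1.5679 ≈ 84.049 mcg/mL.
Peak 84.0 mcg/mL vs MTC 37 mcg/mL: exceeds toxic threshold.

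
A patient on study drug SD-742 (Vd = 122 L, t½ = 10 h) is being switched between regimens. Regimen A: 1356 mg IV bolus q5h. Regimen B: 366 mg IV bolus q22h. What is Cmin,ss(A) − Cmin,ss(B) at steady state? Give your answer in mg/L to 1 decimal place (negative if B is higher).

Regimen A: f = (1/2)^(5/10) ≈ 0.7071; Cmin,ss = (1356/122)·f/(1−f) ≈ 26.833 mg/L.
Regimen B: f = (1/2)^(22/10) ≈ 0.2176; Cmin,ss = (366/122)·f/(1−f) ≈ 0.834 mg/L.
Difference ≈ 26.833 − 0.834 ≈ 25.999 mg/L.

26.0 mg/L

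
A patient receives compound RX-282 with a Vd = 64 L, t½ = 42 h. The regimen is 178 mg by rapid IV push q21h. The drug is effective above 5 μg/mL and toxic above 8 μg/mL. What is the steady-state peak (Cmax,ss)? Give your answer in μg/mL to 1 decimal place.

Over one 21-h interval, 21/42 ≈ 0.5 half-lives elapse, leaving f ≈ 0.7071 of each dose.
At steady state, accumulation factor R = 1/(1 − e^(−kτ)) ≈ 3.4141.
Single-dose peak C₀ = D/Vd = 178/64 ≈ 2.781 μg/mL.
Steady-state peak Cmax,ss = C₀·R ≈ 2.781 × 3.4141 ≈ 9.495 μg/mL.
Peak 9.5 μg/mL vs MTC 8 μg/mL: exceeds toxic threshold.

9.5 μg/mL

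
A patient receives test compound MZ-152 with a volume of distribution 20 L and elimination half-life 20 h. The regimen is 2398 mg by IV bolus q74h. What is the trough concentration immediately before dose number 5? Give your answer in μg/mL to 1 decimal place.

f = (1/2)^(τ/t½) = (1/2)^(74/20) ≈ 0.0769.
C₀ = D/Vd = 2398/20 ≈ 119.900 μg/mL.
Before the 5th dose, 4 doses have been given. Superposition: Cmin = C₀·(f + f² + … + f^4).
≈ 119.900 × (0.0769 + 0.0059 + 0.0005 + 0.0000) ≈ 119.900 × 0.0833 ≈ 9.988 μg/mL.

10.0 μg/mL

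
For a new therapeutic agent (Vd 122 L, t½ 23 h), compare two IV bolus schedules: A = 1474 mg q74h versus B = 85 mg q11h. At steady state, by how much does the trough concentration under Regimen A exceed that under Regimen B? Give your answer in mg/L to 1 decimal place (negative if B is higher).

-0.3 mg/L

Regimen A: f = (1/2)^(74/23) ≈ 0.1075; Cmin,ss = (1474/122)·f/(1−f) ≈ 1.455 mg/L.
Regimen B: f = (1/2)^(11/23) ≈ 0.7178; Cmin,ss = (85/122)·f/(1−f) ≈ 1.772 mg/L.
Difference ≈ 1.455 − 1.772 ≈ -0.317 mg/L.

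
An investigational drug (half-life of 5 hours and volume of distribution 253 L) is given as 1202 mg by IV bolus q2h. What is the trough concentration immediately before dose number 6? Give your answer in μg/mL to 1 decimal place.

11.2 μg/mL

f = (1/2)^(τ/t½) = (1/2)^(2/5) ≈ 0.7579.
C₀ = D/Vd = 1202/253 ≈ 4.751 μg/mL.
Before the 6th dose, 5 doses have been given. Superposition: Cmin = C₀·(f + f² + … + f^5).
≈ 4.751 × (0.7579 + 0.5744 + 0.4353 + 0.3299 + 0.2501) ≈ 4.751 × 2.3476 ≈ 11.153 μg/mL.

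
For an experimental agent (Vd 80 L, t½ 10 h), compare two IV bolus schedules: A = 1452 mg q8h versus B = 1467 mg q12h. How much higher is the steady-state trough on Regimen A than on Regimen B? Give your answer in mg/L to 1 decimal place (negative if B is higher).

Regimen A: f = (1/2)^(8/10) ≈ 0.5743; Cmin,ss = (1452/80)·f/(1−f) ≈ 24.486 mg/L.
Regimen B: f = (1/2)^(12/10) ≈ 0.4353; Cmin,ss = (1467/80)·f/(1−f) ≈ 14.135 mg/L.
Difference ≈ 24.486 − 14.135 ≈ 10.351 mg/L.

10.4 mg/L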